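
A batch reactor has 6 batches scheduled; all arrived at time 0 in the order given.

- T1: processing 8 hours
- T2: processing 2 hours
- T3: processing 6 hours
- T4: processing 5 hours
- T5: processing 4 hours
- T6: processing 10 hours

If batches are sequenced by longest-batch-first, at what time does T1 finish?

LPT (decreasing processing time): T6 T1 T3 T4 T5 T2.
T6: 0→10
T1: 10→18

18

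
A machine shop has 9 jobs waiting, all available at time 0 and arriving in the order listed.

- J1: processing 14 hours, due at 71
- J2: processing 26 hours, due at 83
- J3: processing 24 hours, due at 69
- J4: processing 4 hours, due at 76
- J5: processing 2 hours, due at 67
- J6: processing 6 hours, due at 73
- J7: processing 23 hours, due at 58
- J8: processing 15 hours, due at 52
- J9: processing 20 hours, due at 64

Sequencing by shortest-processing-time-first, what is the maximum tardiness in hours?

51

SPT (increasing processing time): J5 J4 J6 J1 J8 J9 J7 J3 J2.
J5: 0→2, due 67, tardiness 0
J4: 2→6, due 76, tardiness 0
J6: 6→12, due 73, tardiness 0
J1: 12→26, due 71, tardiness 0
J8: 26→41, due 52, tardiness 0
J9: 41→61, due 64, tardiness 0
J7: 61→84, due 58, tardiness 26
J3: 84→108, due 69, tardiness 39
J2: 108→134, due 83, tardiness 51
Maximum = 51.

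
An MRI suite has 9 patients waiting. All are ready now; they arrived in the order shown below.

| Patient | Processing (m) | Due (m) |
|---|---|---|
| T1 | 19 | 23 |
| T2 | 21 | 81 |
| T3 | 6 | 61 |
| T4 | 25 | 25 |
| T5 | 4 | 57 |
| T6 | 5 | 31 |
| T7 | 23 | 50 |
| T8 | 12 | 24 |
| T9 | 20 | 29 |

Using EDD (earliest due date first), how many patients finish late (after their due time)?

8

EDD (increasing due date): T1 T8 T4 T9 T6 T7 T5 T3 T2.
T1: 0→19, due 23, tardiness 0
T8: 19→31, due 24, tardiness 7
T4: 31→56, due 25, tardiness 31
T9: 56→76, due 29, tardiness 47
T6: 76→81, due 31, tardiness 50
T7: 81→104, due 50, tardiness 54
T5: 104→108, due 57, tardiness 51
T3: 108→114, due 61, tardiness 53
T2: 114→135, due 81, tardiness 54
Late patients: 8.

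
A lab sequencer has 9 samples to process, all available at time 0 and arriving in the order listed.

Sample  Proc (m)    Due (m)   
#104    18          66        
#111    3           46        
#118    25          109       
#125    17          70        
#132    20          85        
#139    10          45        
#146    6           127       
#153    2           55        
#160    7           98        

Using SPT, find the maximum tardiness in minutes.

SPT (increasing processing time): #153 #111 #146 #160 #139 #125 #104 #132 #118.
#153: 0→2, due 55, tardiness 0
#111: 2→5, due 46, tardiness 0
#146: 5→11, due 127, tardiness 0
#160: 11→18, due 98, tardiness 0
#139: 18→28, due 45, tardiness 0
#125: 28→45, due 70, tardiness 0
#104: 45→63, due 66, tardiness 0
#132: 63→83, due 85, tardiness 0
#118: 83→108, due 109, tardiness 0
Maximum = 0.

0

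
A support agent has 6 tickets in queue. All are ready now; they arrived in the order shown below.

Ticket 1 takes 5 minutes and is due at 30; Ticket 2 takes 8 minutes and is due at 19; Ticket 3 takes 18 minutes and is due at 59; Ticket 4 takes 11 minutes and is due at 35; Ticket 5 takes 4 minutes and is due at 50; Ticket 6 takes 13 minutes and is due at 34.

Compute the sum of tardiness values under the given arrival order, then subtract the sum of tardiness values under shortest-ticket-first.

25

FIFO (arrival order): Ticket 1 Ticket 2 Ticket 3 Ticket 4 Ticket 5 Ticket 6.
Ticket 1: 0→5, due 30, tardiness 0
Ticket 2: 5→13, due 19, tardiness 0
Ticket 3: 13→31, due 59, tardiness 0
Ticket 4: 31→42, due 35, tardiness 7
Ticket 5: 42→46, due 50, tardiness 0
Ticket 6: 46→59, due 34, tardiness 25
Sum = 0+0+0+7+0+25 = 32.
SPT (increasing processing time): Ticket 5 Ticket 1 Ticket 2 Ticket 4 Ticket 6 Ticket 3.
Ticket 5: 0→4, due 50, tardiness 0
Ticket 1: 4→9, due 30, tardiness 0
Ticket 2: 9→17, due 19, tardiness 0
Ticket 4: 17→28, due 35, tardiness 0
Ticket 6: 28→41, due 34, tardiness 7
Ticket 3: 41→59, due 59, tardiness 0
Sum = 0+0+0+0+7+0 = 7.
Difference = 32 − 7 = 25.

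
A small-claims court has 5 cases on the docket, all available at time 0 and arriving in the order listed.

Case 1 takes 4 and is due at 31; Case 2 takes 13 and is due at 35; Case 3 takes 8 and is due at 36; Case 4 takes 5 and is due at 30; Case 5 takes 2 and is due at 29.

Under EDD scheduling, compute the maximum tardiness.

EDD (increasing due date): Case 5 Case 4 Case 1 Case 2 Case 3.
Case 5: 0→2, due 29, tardiness 0
Case 4: 2→7, due 30, tardiness 0
Case 1: 7→11, due 31, tardiness 0
Case 2: 11→24, due 35, tardiness 0
Case 3: 24→32, due 36, tardiness 0
Maximum = 0.

0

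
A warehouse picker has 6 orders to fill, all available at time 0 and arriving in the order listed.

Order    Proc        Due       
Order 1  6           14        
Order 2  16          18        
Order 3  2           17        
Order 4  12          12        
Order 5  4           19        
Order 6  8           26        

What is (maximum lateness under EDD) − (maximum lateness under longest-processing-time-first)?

EDD (increasing due date): Order 4 Order 1 Order 3 Order 2 Order 5 Order 6.
Order 4: 0→12, due 12, lateness 0
Order 1: 12→18, due 14, lateness 4
Order 3: 18→20, due 17, lateness 3
Order 2: 20→36, due 18, lateness 18
Order 5: 36→40, due 19, lateness 21
Order 6: 40→48, due 26, lateness 22
Maximum = 22.
LPT (decreasing processing time): Order 2 Order 4 Order 6 Order 1 Order 5 Order 3.
Order 2: 0→16, due 18, lateness -2
Order 4: 16→28, due 12, lateness 16
Order 6: 28→36, due 26, lateness 10
Order 1: 36→42, due 14, lateness 28
Order 5: 42→46, due 19, lateness 27
Order 3: 46→48, due 17, lateness 31
Maximum = 31.
Difference = 22 − 31 = -9.

-9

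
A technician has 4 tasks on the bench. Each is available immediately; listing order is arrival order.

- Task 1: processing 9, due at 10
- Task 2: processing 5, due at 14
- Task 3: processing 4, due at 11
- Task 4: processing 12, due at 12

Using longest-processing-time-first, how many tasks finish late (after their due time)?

3

LPT (decreasing processing time): Task 4 Task 1 Task 2 Task 3.
Task 4: 0→12, due 12, tardiness 0
Task 1: 12→21, due 10, tardiness 11
Task 2: 21→26, due 14, tardiness 12
Task 3: 26→30, due 11, tardiness 19
Late tasks: 3.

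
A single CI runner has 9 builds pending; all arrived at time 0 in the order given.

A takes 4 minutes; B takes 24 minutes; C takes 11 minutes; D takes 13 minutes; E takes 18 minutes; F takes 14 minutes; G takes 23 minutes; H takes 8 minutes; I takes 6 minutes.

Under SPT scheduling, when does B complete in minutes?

121

SPT (increasing processing time): A I H C D F E G B.
A: 0→4
I: 4→10
H: 10→18
C: 18→29
D: 29→42
F: 42→56
E: 56→74
G: 74→97
B: 97→121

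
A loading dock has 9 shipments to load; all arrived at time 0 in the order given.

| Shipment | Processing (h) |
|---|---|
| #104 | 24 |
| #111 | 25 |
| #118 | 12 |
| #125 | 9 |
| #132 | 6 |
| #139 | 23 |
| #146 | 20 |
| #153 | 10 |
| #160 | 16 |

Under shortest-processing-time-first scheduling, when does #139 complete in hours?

96

SPT (increasing processing time): #132 #125 #153 #118 #160 #146 #139 #104 #111.
#132: 0→6
#125: 6→15
#153: 15→25
#118: 25→37
#160: 37→53
#146: 53→73
#139: 73→96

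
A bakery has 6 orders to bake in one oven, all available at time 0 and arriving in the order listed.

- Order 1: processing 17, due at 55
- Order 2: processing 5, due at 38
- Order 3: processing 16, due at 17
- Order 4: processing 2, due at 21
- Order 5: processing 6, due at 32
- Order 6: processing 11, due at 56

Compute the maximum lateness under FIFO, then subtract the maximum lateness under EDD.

FIFO (arrival order): Order 1 Order 2 Order 3 Order 4 Order 5 Order 6.
Order 1: 0→17, due 55, lateness -38
Order 2: 17→22, due 38, lateness -16
Order 3: 22→38, due 17, lateness 21
Order 4: 38→40, due 21, lateness 19
Order 5: 40→46, due 32, lateness 14
Order 6: 46→57, due 56, lateness 1
Maximum = 21.
EDD (increasing due date): Order 3 Order 4 Order 5 Order 2 Order 1 Order 6.
Order 3: 0→16, due 17, lateness -1
Order 4: 16→18, due 21, lateness -3
Order 5: 18→24, due 32, lateness -8
Order 2: 24→29, due 38, lateness -9
Order 1: 29→46, due 55, lateness -9
Order 6: 46→57, due 56, lateness 1
Maximum = 1.
Difference = 21 − 1 = 20.

20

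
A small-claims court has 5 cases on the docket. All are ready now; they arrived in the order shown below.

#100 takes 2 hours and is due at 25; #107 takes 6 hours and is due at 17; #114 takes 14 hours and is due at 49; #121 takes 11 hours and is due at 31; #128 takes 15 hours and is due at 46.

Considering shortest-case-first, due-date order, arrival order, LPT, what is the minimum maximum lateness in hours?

SPT (increasing processing time): #100 #107 #121 #114 #128.
#100: 0→2, due 25, lateness -23
#107: 2→8, due 17, lateness -9
#121: 8→19, due 31, lateness -12
#114: 19→33, due 49, lateness -16
#128: 33→48, due 46, lateness 2
Maximum = 2.
EDD (increasing due date): #107 #100 #121 #128 #114.
#107: 0→6, due 17, lateness -11
#100: 6→8, due 25, lateness -17
#121: 8→19, due 31, lateness -12
#128: 19→34, due 46, lateness -12
#114: 34→48, due 49, lateness -1
Maximum = -1.
FIFO (arrival order): #100 #107 #114 #121 #128.
#100: 0→2, due 25, lateness -23
#107: 2→8, due 17, lateness -9
#114: 8→22, due 49, lateness -27
#121: 22→33, due 31, lateness 2
#128: 33→48, due 46, lateness 2
Maximum = 2.
LPT (decreasing processing time): #128 #114 #121 #107 #100.
#128: 0→15, due 46, lateness -31
#114: 15→29, due 49, lateness -20
#121: 29→40, due 31, lateness 9
#107: 40→46, due 17, lateness 29
#100: 46→48, due 25, lateness 23
Maximum = 29.
SPT 2, EDD -1, FIFO 2, LPT 29 → minimum -1.

-1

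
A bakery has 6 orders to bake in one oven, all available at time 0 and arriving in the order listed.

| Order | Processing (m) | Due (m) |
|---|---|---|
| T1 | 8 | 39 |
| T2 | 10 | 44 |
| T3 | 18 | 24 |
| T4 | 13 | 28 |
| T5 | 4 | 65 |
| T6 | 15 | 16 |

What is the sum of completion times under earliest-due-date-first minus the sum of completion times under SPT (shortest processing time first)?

EDD (increasing due date): T6 T3 T4 T1 T2 T5.
T6: 0→15
T3: 15→33
T4: 33→46
T1: 46→54
T2: 54→64
T5: 64→68
Sum = 15+33+46+54+64+68 = 280.
SPT (increasing processing time): T5 T1 T2 T4 T6 T3.
T5: 0→4
T1: 4→12
T2: 12→22
T4: 22→35
T6: 35→50
T3: 50→68
Sum = 4+12+22+35+50+68 = 191.
Difference = 280 − 191 = 89.

89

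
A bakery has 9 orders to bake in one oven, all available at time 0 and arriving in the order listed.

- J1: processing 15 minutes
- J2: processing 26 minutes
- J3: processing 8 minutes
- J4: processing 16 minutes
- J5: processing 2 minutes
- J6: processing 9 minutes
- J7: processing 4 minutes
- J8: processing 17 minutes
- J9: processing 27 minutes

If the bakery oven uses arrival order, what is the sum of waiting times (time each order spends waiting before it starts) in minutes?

490

FIFO (arrival order): J1 J2 J3 J4 J5 J6 J7 J8 J9.
J1: waits 0, runs 0→15
J2: waits 15, runs 15→41
J3: waits 41, runs 41→49
J4: waits 49, runs 49→65
J5: waits 65, runs 65→67
J6: waits 67, runs 67→76
J7: waits 76, runs 76→80
J8: waits 80, runs 80→97
J9: waits 97, runs 97→124
Sum = 0+15+41+49+65+67+76+80+97 = 490.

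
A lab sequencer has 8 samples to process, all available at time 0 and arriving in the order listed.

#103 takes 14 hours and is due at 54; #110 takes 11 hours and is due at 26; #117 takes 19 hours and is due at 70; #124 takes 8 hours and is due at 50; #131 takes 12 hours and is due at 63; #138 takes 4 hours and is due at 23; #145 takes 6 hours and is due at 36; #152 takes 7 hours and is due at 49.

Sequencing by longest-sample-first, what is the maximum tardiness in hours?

58

LPT (decreasing processing time): #117 #103 #131 #110 #124 #152 #145 #138.
#117: 0→19, due 70, tardiness 0
#103: 19→33, due 54, tardiness 0
#131: 33→45, due 63, tardiness 0
#110: 45→56, due 26, tardiness 30
#124: 56→64, due 50, tardiness 14
#152: 64→71, due 49, tardiness 22
#145: 71→77, due 36, tardiness 41
#138: 77→81, due 23, tardiness 58
Maximum = 58.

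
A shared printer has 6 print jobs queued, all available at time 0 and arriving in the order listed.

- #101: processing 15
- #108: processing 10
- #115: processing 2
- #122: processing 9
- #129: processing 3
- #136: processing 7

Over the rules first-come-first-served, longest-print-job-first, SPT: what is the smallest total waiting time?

71

FIFO (arrival order): #101 #108 #115 #122 #129 #136.
#101: waits 0, runs 0→15
#108: waits 15, runs 15→25
#115: waits 25, runs 25→27
#122: waits 27, runs 27→36
#129: waits 36, runs 36→39
#136: waits 39, runs 39→46
Sum = 0+15+25+27+36+39 = 142.
LPT (decreasing processing time): #101 #108 #122 #136 #129 #115.
#101: waits 0, runs 0→15
#108: waits 15, runs 15→25
#122: waits 25, runs 25→34
#136: waits 34, runs 34→41
#129: waits 41, runs 41→44
#115: waits 44, runs 44→46
Sum = 0+15+25+34+41+44 = 159.
SPT (increasing processing time): #115 #129 #136 #122 #108 #101.
#115: waits 0, runs 0→2
#129: waits 2, runs 2→5
#136: waits 5, runs 5→12
#122: waits 12, runs 12→21
#108: waits 21, runs 21→31
#101: waits 31, runs 31→46
Sum = 0+2+5+12+21+31 = 71.
FIFO 142, LPT 159, SPT 71 → minimum 71.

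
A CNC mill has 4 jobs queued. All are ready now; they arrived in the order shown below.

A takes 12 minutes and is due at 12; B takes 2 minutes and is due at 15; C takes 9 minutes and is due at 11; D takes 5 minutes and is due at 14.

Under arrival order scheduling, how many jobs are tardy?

2

FIFO (arrival order): A B C D.
A: 0→12, due 12, tardiness 0
B: 12→14, due 15, tardiness 0
C: 14→23, due 11, tardiness 12
D: 23→28, due 14, tardiness 14
Late jobs: 2.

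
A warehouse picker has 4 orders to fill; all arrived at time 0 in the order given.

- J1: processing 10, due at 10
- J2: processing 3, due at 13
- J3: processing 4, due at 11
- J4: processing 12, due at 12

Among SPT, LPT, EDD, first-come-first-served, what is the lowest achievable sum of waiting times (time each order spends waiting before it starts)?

SPT (increasing processing time): J2 J3 J1 J4.
J2: waits 0, runs 0→3
J3: waits 3, runs 3→7
J1: waits 7, runs 7→17
J4: waits 17, runs 17→29
Sum = 0+3+7+17 = 27.
LPT (decreasing processing time): J4 J1 J3 J2.
J4: waits 0, runs 0→12
J1: waits 12, runs 12→22
J3: waits 22, runs 22→26
J2: waits 26, runs 26→29
Sum = 0+12+22+26 = 60.
EDD (increasing due date): J1 J3 J4 J2.
J1: waits 0, runs 0→10
J3: waits 10, runs 10→14
J4: waits 14, runs 14→26
J2: waits 26, runs 26→29
Sum = 0+10+14+26 = 50.
FIFO (arrival order): J1 J2 J3 J4.
J1: waits 0, runs 0→10
J2: waits 10, runs 10→13
J3: waits 13, runs 13→17
J4: waits 17, runs 17→29
Sum = 0+10+13+17 = 40.
SPT 27, LPT 60, EDD 50, FIFO 40 → minimum 27.

27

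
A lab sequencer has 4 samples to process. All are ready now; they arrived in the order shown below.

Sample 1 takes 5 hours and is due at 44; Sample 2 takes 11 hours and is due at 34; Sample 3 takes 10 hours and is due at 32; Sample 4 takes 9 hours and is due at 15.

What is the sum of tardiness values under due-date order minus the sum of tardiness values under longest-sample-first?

-15

EDD (increasing due date): Sample 4 Sample 3 Sample 2 Sample 1.
Sample 4: 0→9, due 15, tardiness 0
Sample 3: 9→19, due 32, tardiness 0
Sample 2: 19→30, due 34, tardiness 0
Sample 1: 30→35, due 44, tardiness 0
Sum = 0+0+0+0 = 0.
LPT (decreasing processing time): Sample 2 Sample 3 Sample 4 Sample 1.
Sample 2: 0→11, due 34, tardiness 0
Sample 3: 11→21, due 32, tardiness 0
Sample 4: 21→30, due 15, tardiness 15
Sample 1: 30→35, due 44, tardiness 0
Sum = 0+0+15+0 = 15.
Difference = 0 − 15 = -15.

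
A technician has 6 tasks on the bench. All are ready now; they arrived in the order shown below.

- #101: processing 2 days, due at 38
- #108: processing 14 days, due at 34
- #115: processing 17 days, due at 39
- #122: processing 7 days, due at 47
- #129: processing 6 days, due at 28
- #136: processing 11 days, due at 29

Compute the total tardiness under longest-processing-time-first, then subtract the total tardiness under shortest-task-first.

37

LPT (decreasing processing time): #115 #108 #136 #122 #129 #101.
#115: 0→17, due 39, tardiness 0
#108: 17→31, due 34, tardiness 0
#136: 31→42, due 29, tardiness 13
#122: 42→49, due 47, tardiness 2
#129: 49→55, due 28, tardiness 27
#101: 55→57, due 38, tardiness 19
Sum = 0+0+13+2+27+19 = 61.
SPT (increasing processing time): #101 #129 #122 #136 #108 #115.
#101: 0→2, due 38, tardiness 0
#129: 2→8, due 28, tardiness 0
#122: 8→15, due 47, tardiness 0
#136: 15→26, due 29, tardiness 0
#108: 26→40, due 34, tardiness 6
#115: 40→57, due 39, tardiness 18
Sum = 0+0+0+0+6+18 = 24.
Difference = 61 − 24 = 37.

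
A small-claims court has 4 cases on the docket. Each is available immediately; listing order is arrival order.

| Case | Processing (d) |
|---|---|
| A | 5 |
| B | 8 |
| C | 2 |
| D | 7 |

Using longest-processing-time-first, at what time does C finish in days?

22

LPT (decreasing processing time): B D A C.
B: 0→8
D: 8→15
A: 15→20
C: 20→22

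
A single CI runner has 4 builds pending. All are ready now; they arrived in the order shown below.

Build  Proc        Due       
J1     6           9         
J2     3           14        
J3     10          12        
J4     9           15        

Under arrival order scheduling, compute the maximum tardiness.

13

FIFO (arrival order): J1 J2 J3 J4.
J1: 0→6, due 9, tardiness 0
J2: 6→9, due 14, tardiness 0
J3: 9→19, due 12, tardiness 7
J4: 19→28, due 15, tardiness 13
Maximum = 13.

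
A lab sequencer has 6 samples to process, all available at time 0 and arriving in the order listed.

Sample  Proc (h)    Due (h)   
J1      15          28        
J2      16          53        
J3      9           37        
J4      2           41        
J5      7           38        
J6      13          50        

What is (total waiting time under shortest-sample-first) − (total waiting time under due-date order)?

SPT (increasing processing time): J4 J5 J3 J6 J1 J2.
J4: waits 0, runs 0→2
J5: waits 2, runs 2→9
J3: waits 9, runs 9→18
J6: waits 18, runs 18→31
J1: waits 31, runs 31→46
J2: waits 46, runs 46→62
Sum = 0+2+9+18+31+46 = 106.
EDD (increasing due date): J1 J3 J5 J4 J6 J2.
J1: waits 0, runs 0→15
J3: waits 15, runs 15→24
J5: waits 24, runs 24→31
J4: waits 31, runs 31→33
J6: waits 33, runs 33→46
J2: waits 46, runs 46→62
Sum = 0+15+24+31+33+46 = 149.
Difference = 106 − 149 = -43.

-43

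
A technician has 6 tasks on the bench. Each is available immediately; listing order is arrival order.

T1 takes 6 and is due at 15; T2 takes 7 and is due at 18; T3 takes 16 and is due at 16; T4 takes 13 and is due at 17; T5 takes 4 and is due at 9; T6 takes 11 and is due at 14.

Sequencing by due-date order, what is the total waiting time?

EDD (increasing due date): T5 T6 T1 T3 T4 T2.
T5: waits 0, runs 0→4
T6: waits 4, runs 4→15
T1: waits 15, runs 15→21
T3: waits 21, runs 21→37
T4: waits 37, runs 37→50
T2: waits 50, runs 50→57
Sum = 0+4+15+21+37+50 = 127.

127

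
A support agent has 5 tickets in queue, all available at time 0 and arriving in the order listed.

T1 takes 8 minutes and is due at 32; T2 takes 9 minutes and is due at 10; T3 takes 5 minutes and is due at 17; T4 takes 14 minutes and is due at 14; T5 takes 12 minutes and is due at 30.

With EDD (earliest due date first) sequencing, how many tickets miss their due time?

4

EDD (increasing due date): T2 T4 T3 T5 T1.
T2: 0→9, due 10, tardiness 0
T4: 9→23, due 14, tardiness 9
T3: 23→28, due 17, tardiness 11
T5: 28→40, due 30, tardiness 10
T1: 40→48, due 32, tardiness 16
Late tickets: 4.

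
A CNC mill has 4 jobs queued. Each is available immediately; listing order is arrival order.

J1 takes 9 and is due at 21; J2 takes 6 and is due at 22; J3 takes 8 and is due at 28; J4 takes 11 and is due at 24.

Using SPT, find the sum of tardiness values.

12

SPT (increasing processing time): J2 J3 J1 J4.
J2: 0→6, due 22, tardiness 0
J3: 6→14, due 28, tardiness 0
J1: 14→23, due 21, tardiness 2
J4: 23→34, due 24, tardiness 10
Sum = 0+0+2+10 = 12.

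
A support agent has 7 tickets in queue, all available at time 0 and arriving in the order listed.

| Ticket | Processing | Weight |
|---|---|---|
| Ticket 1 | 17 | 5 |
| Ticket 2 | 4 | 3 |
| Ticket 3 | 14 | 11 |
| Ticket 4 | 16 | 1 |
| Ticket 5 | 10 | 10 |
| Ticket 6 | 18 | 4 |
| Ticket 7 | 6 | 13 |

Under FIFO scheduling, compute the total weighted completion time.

FIFO (arrival order): Ticket 1 Ticket 2 Ticket 3 Ticket 4 Ticket 5 Ticket 6 Ticket 7.
Ticket 1: finishes 17, weight 5, w·C = 85
Ticket 2: finishes 21, weight 3, w·C = 63
Ticket 3: finishes 35, weight 11, w·C = 385
Ticket 4: finishes 51, weight 1, w·C = 51
Ticket 5: finishes 61, weight 10, w·C = 610
Ticket 6: finishes 79, weight 4, w·C = 316
Ticket 7: finishes 85, weight 13, w·C = 1105
Sum = 85+63+385+51+610+316+1105 = 2615.

2615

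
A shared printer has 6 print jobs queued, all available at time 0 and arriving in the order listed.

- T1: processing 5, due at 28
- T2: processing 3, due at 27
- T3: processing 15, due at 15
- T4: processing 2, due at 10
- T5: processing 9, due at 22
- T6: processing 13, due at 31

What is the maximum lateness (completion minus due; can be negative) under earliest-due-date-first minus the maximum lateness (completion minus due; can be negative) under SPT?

-16

EDD (increasing due date): T4 T3 T5 T2 T1 T6.
T4: 0→2, due 10, lateness -8
T3: 2→17, due 15, lateness 2
T5: 17→26, due 22, lateness 4
T2: 26→29, due 27, lateness 2
T1: 29→34, due 28, lateness 6
T6: 34→47, due 31, lateness 16
Maximum = 16.
SPT (increasing processing time): T4 T2 T1 T5 T6 T3.
T4: 0→2, due 10, lateness -8
T2: 2→5, due 27, lateness -22
T1: 5→10, due 28, lateness -18
T5: 10→19, due 22, lateness -3
T6: 19→32, due 31, lateness 1
T3: 32→47, due 15, lateness 32
Maximum = 32.
Difference = 16 − 32 = -16.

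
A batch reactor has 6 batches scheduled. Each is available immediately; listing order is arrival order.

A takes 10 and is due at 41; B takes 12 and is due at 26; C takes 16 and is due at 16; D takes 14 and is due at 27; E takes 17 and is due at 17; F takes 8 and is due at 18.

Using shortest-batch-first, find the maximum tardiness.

60

SPT (increasing processing time): F A B D C E.
F: 0→8, due 18, tardiness 0
A: 8→18, due 41, tardiness 0
B: 18→30, due 26, tardiness 4
D: 30→44, due 27, tardiness 17
C: 44→60, due 16, tardiness 44
E: 60→77, due 17, tardiness 60
Maximum = 60.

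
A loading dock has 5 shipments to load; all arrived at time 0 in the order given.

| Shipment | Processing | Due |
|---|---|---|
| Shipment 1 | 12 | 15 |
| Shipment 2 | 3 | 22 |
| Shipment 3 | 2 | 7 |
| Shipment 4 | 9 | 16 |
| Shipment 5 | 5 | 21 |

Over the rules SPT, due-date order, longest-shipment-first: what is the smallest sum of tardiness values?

SPT (increasing processing time): Shipment 3 Shipment 2 Shipment 5 Shipment 4 Shipment 1.
Shipment 3: 0→2, due 7, tardiness 0
Shipment 2: 2→5, due 22, tardiness 0
Shipment 5: 5→10, due 21, tardiness 0
Shipment 4: 10→19, due 16, tardiness 3
Shipment 1: 19→31, due 15, tardiness 16
Sum = 0+0+0+3+16 = 19.
EDD (increasing due date): Shipment 3 Shipment 1 Shipment 4 Shipment 5 Shipment 2.
Shipment 3: 0→2, due 7, tardiness 0
Shipment 1: 2→14, due 15, tardiness 0
Shipment 4: 14→23, due 16, tardiness 7
Shipment 5: 23→28, due 21, tardiness 7
Shipment 2: 28→31, due 22, tardiness 9
Sum = 0+0+7+7+9 = 23.
LPT (decreasing processing time): Shipment 1 Shipment 4 Shipment 5 Shipment 2 Shipment 3.
Shipment 1: 0→12, due 15, tardiness 0
Shipment 4: 12→21, due 16, tardiness 5
Shipment 5: 21→26, due 21, tardiness 5
Shipment 2: 26→29, due 22, tardiness 7
Shipment 3: 29→31, due 7, tardiness 24
Sum = 0+5+5+7+24 = 41.
SPT 19, EDD 23, LPT 41 → minimum 19.

19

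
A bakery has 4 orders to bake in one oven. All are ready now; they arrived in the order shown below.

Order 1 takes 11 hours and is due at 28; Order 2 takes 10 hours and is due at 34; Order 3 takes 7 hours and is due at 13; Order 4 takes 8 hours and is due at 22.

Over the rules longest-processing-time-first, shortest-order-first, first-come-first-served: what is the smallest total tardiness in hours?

8

LPT (decreasing processing time): Order 1 Order 2 Order 4 Order 3.
Order 1: 0→11, due 28, tardiness 0
Order 2: 11→21, due 34, tardiness 0
Order 4: 21→29, due 22, tardiness 7
Order 3: 29→36, due 13, tardiness 23
Sum = 0+0+7+23 = 30.
SPT (increasing processing time): Order 3 Order 4 Order 2 Order 1.
Order 3: 0→7, due 13, tardiness 0
Order 4: 7→15, due 22, tardiness 0
Order 2: 15→25, due 34, tardiness 0
Order 1: 25→36, due 28, tardiness 8
Sum = 0+0+0+8 = 8.
FIFO (arrival order): Order 1 Order 2 Order 3 Order 4.
Order 1: 0→11, due 28, tardiness 0
Order 2: 11→21, due 34, tardiness 0
Order 3: 21→28, due 13, tardiness 15
Order 4: 28→36, due 22, tardiness 14
Sum = 0+0+15+14 = 29.
LPT 30, SPT 8, FIFO 29 → minimum 8.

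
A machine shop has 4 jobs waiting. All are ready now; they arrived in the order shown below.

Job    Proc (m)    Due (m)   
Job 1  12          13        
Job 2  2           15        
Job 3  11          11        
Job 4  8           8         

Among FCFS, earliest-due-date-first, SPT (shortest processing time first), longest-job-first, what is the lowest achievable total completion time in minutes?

FIFO (arrival order): Job 1 Job 2 Job 3 Job 4.
Job 1: 0→12
Job 2: 12→14
Job 3: 14→25
Job 4: 25→33
Sum = 12+14+25+33 = 84.
EDD (increasing due date): Job 4 Job 3 Job 1 Job 2.
Job 4: 0→8
Job 3: 8→19
Job 1: 19→31
Job 2: 31→33
Sum = 8+19+31+33 = 91.
SPT (increasing processing time): Job 2 Job 4 Job 3 Job 1.
Job 2: 0→2
Job 4: 2→10
Job 3: 10→21
Job 1: 21→33
Sum = 2+10+21+33 = 66.
LPT (decreasing processing time): Job 1 Job 3 Job 4 Job 2.
Job 1: 0→12
Job 3: 12→23
Job 4: 23→31
Job 2: 31→33
Sum = 12+23+31+33 = 99.
FIFO 84, EDD 91, SPT 66, LPT 99 → minimum 66.

66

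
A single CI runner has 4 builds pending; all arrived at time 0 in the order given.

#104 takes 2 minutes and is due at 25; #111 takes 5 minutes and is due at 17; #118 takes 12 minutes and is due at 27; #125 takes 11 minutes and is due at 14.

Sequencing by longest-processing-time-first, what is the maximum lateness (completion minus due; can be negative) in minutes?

LPT (decreasing processing time): #118 #125 #111 #104.
#118: 0→12, due 27, lateness -15
#125: 12→23, due 14, lateness 9
#111: 23→28, due 17, lateness 11
#104: 28→30, due 25, lateness 5
Maximum = 11.

11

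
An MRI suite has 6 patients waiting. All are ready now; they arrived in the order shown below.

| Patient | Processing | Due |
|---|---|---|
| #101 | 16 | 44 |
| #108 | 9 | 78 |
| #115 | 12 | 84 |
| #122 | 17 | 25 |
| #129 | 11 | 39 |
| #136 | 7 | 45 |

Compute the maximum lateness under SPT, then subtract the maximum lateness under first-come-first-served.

18

SPT (increasing processing time): #136 #108 #129 #115 #101 #122.
#136: 0→7, due 45, lateness -38
#108: 7→16, due 78, lateness -62
#129: 16→27, due 39, lateness -12
#115: 27→39, due 84, lateness -45
#101: 39→55, due 44, lateness 11
#122: 55→72, due 25, lateness 47
Maximum = 47.
FIFO (arrival order): #101 #108 #115 #122 #129 #136.
#101: 0→16, due 44, lateness -28
#108: 16→25, due 78, lateness -53
#115: 25→37, due 84, lateness -47
#122: 37→54, due 25, lateness 29
#129: 54→65, due 39, lateness 26
#136: 65→72, due 45, lateness 27
Maximum = 29.
Difference = 47 − 29 = 18.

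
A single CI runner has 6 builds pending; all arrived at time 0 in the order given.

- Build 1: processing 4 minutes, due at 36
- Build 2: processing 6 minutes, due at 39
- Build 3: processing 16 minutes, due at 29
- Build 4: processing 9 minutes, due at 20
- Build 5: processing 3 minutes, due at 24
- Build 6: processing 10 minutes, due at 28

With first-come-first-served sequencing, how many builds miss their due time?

FIFO (arrival order): Build 1 Build 2 Build 3 Build 4 Build 5 Build 6.
Build 1: 0→4, due 36, tardiness 0
Build 2: 4→10, due 39, tardiness 0
Build 3: 10→26, due 29, tardiness 0
Build 4: 26→35, due 20, tardiness 15
Build 5: 35→38, due 24, tardiness 14
Build 6: 38→48, due 28, tardiness 20
Late builds: 3.

3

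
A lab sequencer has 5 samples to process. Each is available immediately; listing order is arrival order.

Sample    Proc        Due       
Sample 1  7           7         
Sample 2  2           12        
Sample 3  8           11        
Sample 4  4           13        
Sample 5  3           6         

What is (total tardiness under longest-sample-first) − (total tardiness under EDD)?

LPT (decreasing processing time): Sample 3 Sample 1 Sample 4 Sample 5 Sample 2.
Sample 3: 0→8, due 11, tardiness 0
Sample 1: 8→15, due 7, tardiness 8
Sample 4: 15→19, due 13, tardiness 6
Sample 5: 19→22, due 6, tardiness 16
Sample 2: 22→24, due 12, tardiness 12
Sum = 0+8+6+16+12 = 42.
EDD (increasing due date): Sample 5 Sample 1 Sample 3 Sample 2 Sample 4.
Sample 5: 0→3, due 6, tardiness 0
Sample 1: 3→10, due 7, tardiness 3
Sample 3: 10→18, due 11, tardiness 7
Sample 2: 18→20, due 12, tardiness 8
Sample 4: 20→24, due 13, tardiness 11
Sum = 0+3+7+8+11 = 29.
Difference = 42 − 29 = 13.

13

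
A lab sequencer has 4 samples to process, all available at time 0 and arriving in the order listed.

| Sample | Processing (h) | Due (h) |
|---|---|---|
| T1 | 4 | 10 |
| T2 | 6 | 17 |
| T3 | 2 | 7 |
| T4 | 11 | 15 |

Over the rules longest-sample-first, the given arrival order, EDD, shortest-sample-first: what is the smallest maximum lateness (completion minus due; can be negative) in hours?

6

LPT (decreasing processing time): T4 T2 T1 T3.
T4: 0→11, due 15, lateness -4
T2: 11→17, due 17, lateness 0
T1: 17→21, due 10, lateness 11
T3: 21→23, due 7, lateness 16
Maximum = 16.
FIFO (arrival order): T1 T2 T3 T4.
T1: 0→4, due 10, lateness -6
T2: 4→10, due 17, lateness -7
T3: 10→12, due 7, lateness 5
T4: 12→23, due 15, lateness 8
Maximum = 8.
EDD (increasing due date): T3 T1 T4 T2.
T3: 0→2, due 7, lateness -5
T1: 2→6, due 10, lateness -4
T4: 6→17, due 15, lateness 2
T2: 17→23, due 17, lateness 6
Maximum = 6.
SPT (increasing processing time): T3 T1 T2 T4.
T3: 0→2, due 7, lateness -5
T1: 2→6, due 10, lateness -4
T2: 6→12, due 17, lateness -5
T4: 12→23, due 15, lateness 8
Maximum = 8.
LPT 16, FIFO 8, EDD 6, SPT 8 → minimum 6.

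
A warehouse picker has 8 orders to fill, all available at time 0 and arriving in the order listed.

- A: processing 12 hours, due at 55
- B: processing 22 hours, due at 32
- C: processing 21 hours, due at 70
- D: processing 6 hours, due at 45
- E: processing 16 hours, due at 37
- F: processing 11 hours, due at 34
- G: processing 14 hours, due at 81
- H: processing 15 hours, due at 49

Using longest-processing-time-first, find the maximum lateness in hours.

LPT (decreasing processing time): B C E H G A F D.
B: 0→22, due 32, lateness -10
C: 22→43, due 70, lateness -27
E: 43→59, due 37, lateness 22
H: 59→74, due 49, lateness 25
G: 74→88, due 81, lateness 7
A: 88→100, due 55, lateness 45
F: 100→111, due 34, lateness 77
D: 111→117, due 45, lateness 72
Maximum = 77.

77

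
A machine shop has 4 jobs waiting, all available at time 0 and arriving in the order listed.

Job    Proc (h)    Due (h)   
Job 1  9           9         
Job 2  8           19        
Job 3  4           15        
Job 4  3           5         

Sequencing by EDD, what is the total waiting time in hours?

31

EDD (increasing due date): Job 4 Job 1 Job 3 Job 2.
Job 4: waits 0, runs 0→3
Job 1: waits 3, runs 3→12
Job 3: waits 12, runs 12→16
Job 2: waits 16, runs 16→24
Sum = 0+3+12+16 = 31.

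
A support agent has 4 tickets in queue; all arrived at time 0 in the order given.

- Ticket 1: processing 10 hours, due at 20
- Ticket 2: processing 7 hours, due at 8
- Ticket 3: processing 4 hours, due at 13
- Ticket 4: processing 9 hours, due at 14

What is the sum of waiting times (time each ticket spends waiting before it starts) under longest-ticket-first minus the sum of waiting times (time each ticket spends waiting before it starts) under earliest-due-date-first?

LPT (decreasing processing time): Ticket 1 Ticket 4 Ticket 2 Ticket 3.
Ticket 1: waits 0, runs 0→10
Ticket 4: waits 10, runs 10→19
Ticket 2: waits 19, runs 19→26
Ticket 3: waits 26, runs 26→30
Sum = 0+10+19+26 = 55.
EDD (increasing due date): Ticket 2 Ticket 3 Ticket 4 Ticket 1.
Ticket 2: waits 0, runs 0→7
Ticket 3: waits 7, runs 7→11
Ticket 4: waits 11, runs 11→20
Ticket 1: waits 20, runs 20→30
Sum = 0+7+11+20 = 38.
Difference = 55 − 38 = 17.

17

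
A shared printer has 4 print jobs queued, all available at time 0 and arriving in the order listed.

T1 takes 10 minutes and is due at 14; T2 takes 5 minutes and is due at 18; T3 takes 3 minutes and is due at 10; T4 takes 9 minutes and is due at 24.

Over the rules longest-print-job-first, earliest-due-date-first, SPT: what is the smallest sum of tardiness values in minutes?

3

LPT (decreasing processing time): T1 T4 T2 T3.
T1: 0→10, due 14, tardiness 0
T4: 10→19, due 24, tardiness 0
T2: 19→24, due 18, tardiness 6
T3: 24→27, due 10, tardiness 17
Sum = 0+0+6+17 = 23.
EDD (increasing due date): T3 T1 T2 T4.
T3: 0→3, due 10, tardiness 0
T1: 3→13, due 14, tardiness 0
T2: 13→18, due 18, tardiness 0
T4: 18→27, due 24, tardiness 3
Sum = 0+0+0+3 = 3.
SPT (increasing processing time): T3 T2 T4 T1.
T3: 0→3, due 10, tardiness 0
T2: 3→8, due 18, tardiness 0
T4: 8→17, due 24, tardiness 0
T1: 17→27, due 14, tardiness 13
Sum = 0+0+0+13 = 13.
LPT 23, EDD 3, SPT 13 → minimum 3.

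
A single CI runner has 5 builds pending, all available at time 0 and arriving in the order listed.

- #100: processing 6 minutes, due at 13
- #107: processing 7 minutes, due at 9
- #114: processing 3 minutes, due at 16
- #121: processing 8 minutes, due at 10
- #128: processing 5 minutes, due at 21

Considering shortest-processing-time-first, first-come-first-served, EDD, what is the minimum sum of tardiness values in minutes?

26

SPT (increasing processing time): #114 #128 #100 #107 #121.
#114: 0→3, due 16, tardiness 0
#128: 3→8, due 21, tardiness 0
#100: 8→14, due 13, tardiness 1
#107: 14→21, due 9, tardiness 12
#121: 21→29, due 10, tardiness 19
Sum = 0+0+1+12+19 = 32.
FIFO (arrival order): #100 #107 #114 #121 #128.
#100: 0→6, due 13, tardiness 0
#107: 6→13, due 9, tardiness 4
#114: 13→16, due 16, tardiness 0
#121: 16→24, due 10, tardiness 14
#128: 24→29, due 21, tardiness 8
Sum = 0+4+0+14+8 = 26.
EDD (increasing due date): #107 #121 #100 #114 #128.
#107: 0→7, due 9, tardiness 0
#121: 7→15, due 10, tardiness 5
#100: 15→21, due 13, tardiness 8
#114: 21→24, due 16, tardiness 8
#128: 24→29, due 21, tardiness 8
Sum = 0+5+8+8+8 = 29.
SPT 32, FIFO 26, EDD 29 → minimum 26.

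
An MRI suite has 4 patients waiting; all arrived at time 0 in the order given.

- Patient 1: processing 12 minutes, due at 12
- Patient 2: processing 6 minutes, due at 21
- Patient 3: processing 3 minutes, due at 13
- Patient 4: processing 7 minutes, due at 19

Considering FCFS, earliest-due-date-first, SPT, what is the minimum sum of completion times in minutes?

56

FIFO (arrival order): Patient 1 Patient 2 Patient 3 Patient 4.
Patient 1: 0→12
Patient 2: 12→18
Patient 3: 18→21
Patient 4: 21→28
Sum = 12+18+21+28 = 79.
EDD (increasing due date): Patient 1 Patient 3 Patient 4 Patient 2.
Patient 1: 0→12
Patient 3: 12→15
Patient 4: 15→22
Patient 2: 22→28
Sum = 12+15+22+28 = 77.
SPT (increasing processing time): Patient 3 Patient 2 Patient 4 Patient 1.
Patient 3: 0→3
Patient 2: 3→9
Patient 4: 9→16
Patient 1: 16→28
Sum = 3+9+16+28 = 56.
FIFO 79, EDD 77, SPT 56 → minimum 56.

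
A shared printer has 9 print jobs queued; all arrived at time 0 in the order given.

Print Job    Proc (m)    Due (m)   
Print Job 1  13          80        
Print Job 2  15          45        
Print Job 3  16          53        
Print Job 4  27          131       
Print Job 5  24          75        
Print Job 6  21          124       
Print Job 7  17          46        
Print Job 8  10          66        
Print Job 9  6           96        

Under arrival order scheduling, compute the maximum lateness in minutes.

87

FIFO (arrival order): Print Job 1 Print Job 2 Print Job 3 Print Job 4 Print Job 5 Print Job 6 Print Job 7 Print Job 8 Print Job 9.
Print Job 1: 0→13, due 80, lateness -67
Print Job 2: 13→28, due 45, lateness -17
Print Job 3: 28→44, due 53, lateness -9
Print Job 4: 44→71, due 131, lateness -60
Print Job 5: 71→95, due 75, lateness 20
Print Job 6: 95→116, due 124, lateness -8
Print Job 7: 116→133, due 46, lateness 87
Print Job 8: 133→143, due 66, lateness 77
Print Job 9: 143→149, due 96, lateness 53
Maximum = 87.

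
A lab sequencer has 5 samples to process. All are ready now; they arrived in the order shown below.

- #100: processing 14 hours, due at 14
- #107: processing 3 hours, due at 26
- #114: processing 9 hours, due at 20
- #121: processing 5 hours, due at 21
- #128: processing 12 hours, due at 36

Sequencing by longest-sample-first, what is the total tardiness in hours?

51

LPT (decreasing processing time): #100 #128 #114 #121 #107.
#100: 0→14, due 14, tardiness 0
#128: 14→26, due 36, tardiness 0
#114: 26→35, due 20, tardiness 15
#121: 35→40, due 21, tardiness 19
#107: 40→43, due 26, tardiness 17
Sum = 0+0+15+19+17 = 51.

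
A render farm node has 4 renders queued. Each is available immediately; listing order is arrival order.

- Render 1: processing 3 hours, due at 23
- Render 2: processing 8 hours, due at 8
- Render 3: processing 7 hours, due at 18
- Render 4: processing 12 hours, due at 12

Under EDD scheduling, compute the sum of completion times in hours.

EDD (increasing due date): Render 2 Render 4 Render 3 Render 1.
Render 2: 0→8
Render 4: 8→20
Render 3: 20→27
Render 1: 27→30
Sum = 8+20+27+30 = 85.

85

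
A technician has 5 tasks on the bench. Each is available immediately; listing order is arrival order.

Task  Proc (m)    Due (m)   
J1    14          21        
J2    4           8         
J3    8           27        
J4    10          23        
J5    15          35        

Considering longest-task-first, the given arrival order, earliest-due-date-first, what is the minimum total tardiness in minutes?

LPT (decreasing processing time): J5 J1 J4 J3 J2.
J5: 0→15, due 35, tardiness 0
J1: 15→29, due 21, tardiness 8
J4: 29→39, due 23, tardiness 16
J3: 39→47, due 27, tardiness 20
J2: 47→51, due 8, tardiness 43
Sum = 0+8+16+20+43 = 87.
FIFO (arrival order): J1 J2 J3 J4 J5.
J1: 0→14, due 21, tardiness 0
J2: 14→18, due 8, tardiness 10
J3: 18→26, due 27, tardiness 0
J4: 26→36, due 23, tardiness 13
J5: 36→51, due 35, tardiness 16
Sum = 0+10+0+13+16 = 39.
EDD (increasing due date): J2 J1 J4 J3 J5.
J2: 0→4, due 8, tardiness 0
J1: 4→18, due 21, tardiness 0
J4: 18→28, due 23, tardiness 5
J3: 28→36, due 27, tardiness 9
J5: 36→51, due 35, tardiness 16
Sum = 0+0+5+9+16 = 30.
LPT 87, FIFO 39, EDD 30 → minimum 30.

30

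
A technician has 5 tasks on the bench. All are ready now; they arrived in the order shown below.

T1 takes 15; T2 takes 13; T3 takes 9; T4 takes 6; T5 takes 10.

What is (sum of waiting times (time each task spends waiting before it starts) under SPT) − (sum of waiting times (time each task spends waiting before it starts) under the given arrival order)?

-39

SPT (increasing processing time): T4 T3 T5 T2 T1.
T4: waits 0, runs 0→6
T3: waits 6, runs 6→15
T5: waits 15, runs 15→25
T2: waits 25, runs 25→38
T1: waits 38, runs 38→53
Sum = 0+6+15+25+38 = 84.
FIFO (arrival order): T1 T2 T3 T4 T5.
T1: waits 0, runs 0→15
T2: waits 15, runs 15→28
T3: waits 28, runs 28→37
T4: waits 37, runs 37→43
T5: waits 43, runs 43→53
Sum = 0+15+28+37+43 = 123.
Difference = 84 − 123 = -39.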